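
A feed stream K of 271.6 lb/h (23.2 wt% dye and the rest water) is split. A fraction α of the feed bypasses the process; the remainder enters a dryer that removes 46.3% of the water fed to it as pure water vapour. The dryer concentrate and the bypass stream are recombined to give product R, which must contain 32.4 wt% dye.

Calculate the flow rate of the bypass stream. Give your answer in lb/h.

All 271.6×0.232 = 63.011 lb/h of dye reaches R, so R = 63.011/0.324 = 194.48 lb/h and vapour = 77.121 lb/h.
The evaporator receives (1−α)·271.6 of feed at 0.768 water and removes 0.463 of that water:
0.463×0.768×(1−α)×271.6 = 77.121
(1−α) = 77.121/96.577 = 0.7985;  α = 0.2015.
Bypass flow = 0.2015×271.6 = 54.715 lb/h.

54.71 lb/h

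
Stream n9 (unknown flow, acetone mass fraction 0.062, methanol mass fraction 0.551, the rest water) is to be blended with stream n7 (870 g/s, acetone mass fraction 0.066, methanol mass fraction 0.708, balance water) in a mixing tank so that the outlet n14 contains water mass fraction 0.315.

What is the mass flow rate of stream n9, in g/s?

1075 g/s

Let n9 be the unknown flow. Total out = 870 + n9.
water balance: 196.62 + 0.387·n9 = 0.315·(870 + n9)
(0.387 − 0.315)·n9 = 0.315×870 − 196.62 = 77.43
n9 = 77.43 / 0.072 = 1075.4 g/s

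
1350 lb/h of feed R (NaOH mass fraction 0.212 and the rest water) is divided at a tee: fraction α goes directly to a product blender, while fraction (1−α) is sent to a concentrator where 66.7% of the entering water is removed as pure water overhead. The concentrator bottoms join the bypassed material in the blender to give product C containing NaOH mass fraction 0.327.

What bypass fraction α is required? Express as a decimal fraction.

All 1350×0.212 = 286.2 lb/h of NaOH reaches C, so C = 286.2/0.327 = 875.23 lb/h and vapour = 474.77 lb/h.
The evaporator receives (1−α)·1350 of feed at 0.788 water and removes 0.667 of that water:
0.667×0.788×(1−α)×1350 = 474.77
(1−α) = 474.77/709.55 = 0.6691;  α = 0.3309.

0.331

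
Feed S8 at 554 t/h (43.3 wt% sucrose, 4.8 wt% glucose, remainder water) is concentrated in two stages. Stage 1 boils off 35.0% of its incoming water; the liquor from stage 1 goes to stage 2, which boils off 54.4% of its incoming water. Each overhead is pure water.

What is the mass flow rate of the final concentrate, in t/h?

351.7 t/h

water in feed = 554×0.519 = 287.53 t/h.
After stage 1: water left = (1−0.350)×287.53 = 186.89; stream total = 453.37 t/h.
After stage 2: water left = (1−0.544)×186.89 = 85.223; final concentrate = 351.7 t/h.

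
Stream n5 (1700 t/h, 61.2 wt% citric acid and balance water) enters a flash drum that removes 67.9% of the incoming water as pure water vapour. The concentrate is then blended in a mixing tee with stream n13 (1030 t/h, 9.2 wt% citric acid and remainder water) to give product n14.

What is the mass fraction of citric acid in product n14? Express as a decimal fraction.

0.4974

Vapour removed = 0.679×0.388×1700 = 447.87 t/h; concentrate = 1252.1 t/h.
citric acid reaching the mixer = 1040.4 (from concentrate) + 1030×0.092 = 1135.2 t/h.
Product flow = 1252.1 + 1030 = 2282.1 t/h; citric acid fraction = 0.4974.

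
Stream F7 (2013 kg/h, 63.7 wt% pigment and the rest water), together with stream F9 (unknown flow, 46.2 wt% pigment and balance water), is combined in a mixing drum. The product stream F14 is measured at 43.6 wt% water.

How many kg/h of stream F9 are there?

1441 kg/h

Let F9 be the unknown flow. Total out = 2013 + F9.
water balance: 730.72 + 0.538·F9 = 0.436·(2013 + F9)
(0.538 − 0.436)·F9 = 0.436×2013 − 730.72 = 146.95
F9 = 146.95 / 0.102 = 1440.7 kg/h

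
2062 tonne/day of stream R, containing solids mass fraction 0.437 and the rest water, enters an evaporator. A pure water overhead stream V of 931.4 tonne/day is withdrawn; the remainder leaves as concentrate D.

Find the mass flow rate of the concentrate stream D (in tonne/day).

Concentrate = 2062 − 931.4 = 1130.6 tonne/day.

1131 tonne/day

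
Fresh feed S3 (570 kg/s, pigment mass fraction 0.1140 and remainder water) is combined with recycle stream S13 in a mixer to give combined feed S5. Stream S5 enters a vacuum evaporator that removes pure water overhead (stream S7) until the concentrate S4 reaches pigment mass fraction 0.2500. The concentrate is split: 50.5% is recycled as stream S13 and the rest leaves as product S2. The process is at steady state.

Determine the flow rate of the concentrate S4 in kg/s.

Overall pigment balance (none leaves overhead): pigment in fresh feed = pigment in product, i.e. 570×0.114 = (1−0.505)·S4·0.250.
S4 = 64.98/(0.250×0.495) = 525.09 kg/s.

525.1 kg/s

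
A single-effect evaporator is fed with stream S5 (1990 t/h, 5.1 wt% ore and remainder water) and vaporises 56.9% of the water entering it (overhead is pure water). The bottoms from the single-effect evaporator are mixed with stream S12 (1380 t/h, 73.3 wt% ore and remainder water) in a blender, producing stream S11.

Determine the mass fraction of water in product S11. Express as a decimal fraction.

Vapour removed = 0.569×0.949×1990 = 1074.6 t/h; concentrate = 915.44 t/h.
water reaching the mixer = 813.95 (from concentrate) + 1380×0.267 = 1182.4 t/h.
Product flow = 915.44 + 1380 = 2295.4 t/h; water fraction = 0.5151.

0.5151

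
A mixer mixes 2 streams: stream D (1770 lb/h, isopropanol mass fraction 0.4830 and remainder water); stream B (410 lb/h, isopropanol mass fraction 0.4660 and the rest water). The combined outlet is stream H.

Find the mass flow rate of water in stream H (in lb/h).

1134 lb/h

water out = water in = 1770×0.517 + 410×0.534 = 1134 lb/h.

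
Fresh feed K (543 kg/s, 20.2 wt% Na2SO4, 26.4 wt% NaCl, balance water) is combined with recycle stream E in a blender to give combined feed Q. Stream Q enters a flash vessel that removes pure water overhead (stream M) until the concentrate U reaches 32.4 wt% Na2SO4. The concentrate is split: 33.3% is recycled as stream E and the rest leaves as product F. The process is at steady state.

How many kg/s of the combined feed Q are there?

712 kg/s

Overall Na2SO4 balance (none leaves overhead): Na2SO4 in fresh feed = Na2SO4 in product, i.e. 543×0.202 = (1−0.333)·U·0.324.
U = 109.69/(0.324×0.667) = 507.55 kg/s.
Recycle E = 0.333×507.55 = 169.01 kg/s.
Combined feed Q = 543 + 169.01 = 712.01 kg/s.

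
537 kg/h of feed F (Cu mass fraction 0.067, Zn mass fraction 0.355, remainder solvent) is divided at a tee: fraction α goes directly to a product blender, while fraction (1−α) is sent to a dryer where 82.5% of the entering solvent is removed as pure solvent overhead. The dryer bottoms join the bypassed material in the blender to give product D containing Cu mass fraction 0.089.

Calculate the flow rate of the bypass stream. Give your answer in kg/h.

258.6 kg/h

All 537×0.067 = 35.979 kg/h of Cu reaches D, so D = 35.979/0.089 = 404.26 kg/h and vapour = 132.74 kg/h.
The evaporator receives (1−α)·537 of feed at 0.578 solvent and removes 0.825 of that solvent:
0.825×0.578×(1−α)×537 = 132.74
(1−α) = 132.74/256.07 = 0.5184;  α = 0.4816.
Bypass flow = 0.4816×537 = 258.63 kg/h.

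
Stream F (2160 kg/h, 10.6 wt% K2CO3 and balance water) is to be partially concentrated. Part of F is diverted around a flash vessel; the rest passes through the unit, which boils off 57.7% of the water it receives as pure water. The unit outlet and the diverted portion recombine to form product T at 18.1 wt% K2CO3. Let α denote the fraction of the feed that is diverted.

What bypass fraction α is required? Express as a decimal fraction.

0.197

All 2160×0.106 = 228.96 kg/h of K2CO3 reaches T, so T = 228.96/0.181 = 1265 kg/h and vapour = 895.03 kg/h.
The evaporator receives (1−α)·2160 of feed at 0.894 water and removes 0.577 of that water:
0.577×0.894×(1−α)×2160 = 895.03
(1−α) = 895.03/1114.2 = 0.8033;  α = 0.1967.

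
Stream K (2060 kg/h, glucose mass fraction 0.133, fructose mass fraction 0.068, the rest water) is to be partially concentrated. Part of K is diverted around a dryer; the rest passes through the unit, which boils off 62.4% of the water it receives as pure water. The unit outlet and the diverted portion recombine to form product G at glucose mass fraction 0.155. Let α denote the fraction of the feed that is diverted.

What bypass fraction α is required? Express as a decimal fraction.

All 2060×0.133 = 273.98 kg/h of glucose reaches G, so G = 273.98/0.155 = 1767.6 kg/h and vapour = 292.39 kg/h.
The evaporator receives (1−α)·2060 of feed at 0.799 water and removes 0.624 of that water:
0.624×0.799×(1−α)×2060 = 292.39
(1−α) = 292.39/1027.1 = 0.2847;  α = 0.7153.

0.715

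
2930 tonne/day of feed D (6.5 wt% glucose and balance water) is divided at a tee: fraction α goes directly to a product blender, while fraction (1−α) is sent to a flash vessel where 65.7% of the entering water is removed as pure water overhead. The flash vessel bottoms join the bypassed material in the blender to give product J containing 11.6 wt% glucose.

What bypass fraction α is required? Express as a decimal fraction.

All 2930×0.065 = 190.45 tonne/day of glucose reaches J, so J = 190.45/0.116 = 1641.8 tonne/day and vapour = 1288.2 tonne/day.
The evaporator receives (1−α)·2930 of feed at 0.935 water and removes 0.657 of that water:
0.657×0.935×(1−α)×2930 = 1288.2
(1−α) = 1288.2/1799.9 = 0.7157;  α = 0.2843.

0.284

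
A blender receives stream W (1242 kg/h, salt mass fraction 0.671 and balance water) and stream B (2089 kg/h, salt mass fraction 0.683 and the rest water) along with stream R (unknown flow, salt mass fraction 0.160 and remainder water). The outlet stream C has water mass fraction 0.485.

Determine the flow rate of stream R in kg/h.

1534 kg/h

Let R be the unknown flow. Total out = 3331 + R.
water balance: 1070.8 + 0.840·R = 0.485·(3331 + R)
(0.840 − 0.485)·R = 0.485×3331 − 1070.8 = 544.7
R = 544.7 / 0.355 = 1534.4 kg/h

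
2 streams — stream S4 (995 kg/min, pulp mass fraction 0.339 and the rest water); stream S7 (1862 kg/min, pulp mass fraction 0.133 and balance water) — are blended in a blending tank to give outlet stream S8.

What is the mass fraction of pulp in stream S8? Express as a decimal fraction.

Total flow out = 995 + 1862 = 2857 kg/min.
pulp in = 995×0.339 + 1862×0.133 = 584.95 kg/min.
pulp mass fraction in S8 = 584.95/2857 = 0.205.

0.205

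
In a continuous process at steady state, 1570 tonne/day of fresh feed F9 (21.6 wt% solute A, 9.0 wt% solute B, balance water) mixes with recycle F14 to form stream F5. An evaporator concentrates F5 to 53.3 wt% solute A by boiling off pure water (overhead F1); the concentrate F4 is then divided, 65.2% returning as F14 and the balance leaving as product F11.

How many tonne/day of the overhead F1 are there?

933.8 tonne/day

Overall solute A balance (none leaves overhead): solute A in fresh feed = solute A in product, i.e. 1570×0.216 = (1−0.652)·F4·0.533.
F4 = 339.12/(0.533×0.348) = 1828.3 tonne/day.
Recycle F14 = 0.652×1828.3 = 1192.1 tonne/day.
Combined feed F5 = 1570 + 1192.1 = 2762.1 tonne/day.
Overhead F1 = F5 − F4 = 2762.1 − 1828.3 = 933.75 tonne/day.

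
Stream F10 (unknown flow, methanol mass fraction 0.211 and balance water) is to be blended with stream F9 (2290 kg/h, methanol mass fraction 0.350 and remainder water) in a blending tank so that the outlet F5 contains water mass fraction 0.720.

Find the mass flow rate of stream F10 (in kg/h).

Let F10 be the unknown flow. Total out = 2290 + F10.
water balance: 1488.5 + 0.789·F10 = 0.720·(2290 + F10)
(0.789 − 0.720)·F10 = 0.720×2290 − 1488.5 = 160.3
F10 = 160.3 / 0.069 = 2323.2 kg/h

2323 kg/h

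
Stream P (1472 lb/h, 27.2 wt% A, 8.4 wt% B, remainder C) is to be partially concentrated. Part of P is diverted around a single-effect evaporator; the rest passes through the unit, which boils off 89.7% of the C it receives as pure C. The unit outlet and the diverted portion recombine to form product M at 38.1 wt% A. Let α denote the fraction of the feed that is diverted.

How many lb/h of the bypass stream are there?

All 1472×0.272 = 400.38 lb/h of A reaches M, so M = 400.38/0.381 = 1050.9 lb/h and vapour = 421.12 lb/h.
The evaporator receives (1−α)·1472 of feed at 0.644 C and removes 0.897 of that C:
0.897×0.644×(1−α)×1472 = 421.12
(1−α) = 421.12/850.33 = 0.4952;  α = 0.5048.
Bypass flow = 0.5048×1472 = 742.99 lb/h.

743 lb/h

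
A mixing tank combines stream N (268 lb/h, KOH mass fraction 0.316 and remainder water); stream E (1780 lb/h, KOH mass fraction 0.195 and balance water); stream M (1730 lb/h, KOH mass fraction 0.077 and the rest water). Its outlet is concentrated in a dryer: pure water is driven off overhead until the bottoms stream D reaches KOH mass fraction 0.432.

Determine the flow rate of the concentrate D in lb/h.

1308 lb/h

KOH entering = 268×0.316 + 1780×0.195 + 1730×0.077 = 565 lb/h.
All KOH reports to D, so D = 565/0.432 = 1307.9 lb/h.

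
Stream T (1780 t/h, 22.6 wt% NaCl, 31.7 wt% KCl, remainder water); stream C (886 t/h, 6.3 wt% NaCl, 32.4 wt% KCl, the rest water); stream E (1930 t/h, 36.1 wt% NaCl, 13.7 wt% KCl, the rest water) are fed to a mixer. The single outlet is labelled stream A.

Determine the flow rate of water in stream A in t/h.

water out = water in = 1780×0.457 + 886×0.613 + 1930×0.502 = 2325.4 t/h.

2325 t/h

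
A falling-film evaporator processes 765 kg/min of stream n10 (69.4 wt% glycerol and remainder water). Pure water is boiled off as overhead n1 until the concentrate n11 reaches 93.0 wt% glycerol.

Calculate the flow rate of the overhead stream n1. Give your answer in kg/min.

glycerol is conserved: 765×0.694 = 530.91 kg/min all reports to the concentrate.
Concentrate = 530.91/(target fraction) = 570.87 kg/min.
Overhead = 765 − 570.87 = 194.13 kg/min.

194.1 kg/min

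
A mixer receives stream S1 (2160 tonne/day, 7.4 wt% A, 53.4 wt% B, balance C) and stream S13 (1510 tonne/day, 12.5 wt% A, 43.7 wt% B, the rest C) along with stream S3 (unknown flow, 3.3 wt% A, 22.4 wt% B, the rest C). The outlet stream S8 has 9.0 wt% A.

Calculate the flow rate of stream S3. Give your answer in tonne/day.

320.9 tonne/day

Let S3 be the unknown flow. Total out = 3670 + S3.
A balance: 348.59 + 0.033·S3 = 0.090·(3670 + S3)
(0.033 − 0.090)·S3 = 0.090×3670 − 348.59 = -18.29
S3 = -18.29 / -0.057 = 320.88 tonne/day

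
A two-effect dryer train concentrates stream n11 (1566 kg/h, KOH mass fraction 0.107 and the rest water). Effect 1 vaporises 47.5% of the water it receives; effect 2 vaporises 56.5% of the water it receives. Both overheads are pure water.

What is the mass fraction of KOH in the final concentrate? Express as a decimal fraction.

0.344

water in feed = 1566×0.893 = 1398.4 kg/h.
After stage 1: water left = (1−0.475)×1398.4 = 734.18; stream total = 901.74 kg/h.
After stage 2: water left = (1−0.565)×734.18 = 319.37; final concentrate = 486.93 kg/h.
KOH fraction = 167.56/486.93 = 0.344.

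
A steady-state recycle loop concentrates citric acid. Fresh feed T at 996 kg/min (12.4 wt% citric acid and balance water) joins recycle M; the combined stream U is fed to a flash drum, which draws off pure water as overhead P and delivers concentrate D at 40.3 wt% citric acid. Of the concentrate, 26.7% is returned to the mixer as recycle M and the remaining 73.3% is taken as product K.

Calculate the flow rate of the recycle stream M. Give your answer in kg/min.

Overall citric acid balance (none leaves overhead): citric acid in fresh feed = citric acid in product, i.e. 996×0.124 = (1−0.267)·D·0.403.
D = 123.5/(0.403×0.733) = 418.09 kg/min.
Recycle M = 0.267×418.09 = 111.63 kg/min.

111.6 kg/min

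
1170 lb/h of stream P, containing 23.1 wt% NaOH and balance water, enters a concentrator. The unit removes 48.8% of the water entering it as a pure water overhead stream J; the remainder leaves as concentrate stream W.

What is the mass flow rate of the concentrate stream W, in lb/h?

water entering = 1170×0.769 = 899.73 lb/h; overhead removed = 0.488×899.73 = 439.07 lb/h.
Concentrate = 1170 − 439.07 = 730.93 lb/h.

730.9 lb/h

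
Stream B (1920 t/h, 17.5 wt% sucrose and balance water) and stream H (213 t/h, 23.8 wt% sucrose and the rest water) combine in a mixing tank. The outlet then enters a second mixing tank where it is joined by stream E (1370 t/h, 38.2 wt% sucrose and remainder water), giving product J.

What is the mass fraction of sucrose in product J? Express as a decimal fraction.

Overall, product flow = 3503 t/h.
sucrose in = 1920×0.175 + 213×0.238 + 1370×0.382 = 910.03 t/h.
sucrose fraction in J = 0.260.

0.260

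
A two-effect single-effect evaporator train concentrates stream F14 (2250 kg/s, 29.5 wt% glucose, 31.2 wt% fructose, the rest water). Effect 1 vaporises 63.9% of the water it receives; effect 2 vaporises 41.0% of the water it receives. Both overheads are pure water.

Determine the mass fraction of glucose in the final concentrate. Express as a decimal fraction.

water in feed = 2250×0.393 = 884.25 kg/s.
After stage 1: water left = (1−0.639)×884.25 = 319.21; stream total = 1685 kg/s.
After stage 2: water left = (1−0.410)×319.21 = 188.34; final concentrate = 1554.1 kg/s.
glucose fraction = 663.75/1554.1 = 0.4271.

0.4271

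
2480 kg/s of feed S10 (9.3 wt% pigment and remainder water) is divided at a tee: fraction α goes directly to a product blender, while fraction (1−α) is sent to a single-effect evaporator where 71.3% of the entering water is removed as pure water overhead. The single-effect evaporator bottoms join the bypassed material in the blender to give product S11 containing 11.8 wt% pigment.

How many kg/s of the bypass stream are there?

All 2480×0.093 = 230.64 kg/s of pigment reaches S11, so S11 = 230.64/0.118 = 1954.6 kg/s and vapour = 525.42 kg/s.
The evaporator receives (1−α)·2480 of feed at 0.907 water and removes 0.713 of that water:
0.713×0.907×(1−α)×2480 = 525.42
(1−α) = 525.42/1603.8 = 0.3276;  α = 0.6724.
Bypass flow = 0.6724×2480 = 1667.5 kg/s.

1668 kg/s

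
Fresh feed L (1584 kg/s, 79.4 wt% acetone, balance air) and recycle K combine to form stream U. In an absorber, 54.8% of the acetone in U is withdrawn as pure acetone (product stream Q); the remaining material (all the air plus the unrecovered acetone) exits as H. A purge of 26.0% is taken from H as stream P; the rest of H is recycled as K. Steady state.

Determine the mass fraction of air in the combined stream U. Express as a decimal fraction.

0.399

air enters only via L and leaves only via the purge: 1584×0.206 = 0.260×(air in H), and the absorber passes all air, so air in U = air in H = 1255 kg/s.
acetone in U: m_A = 1584×0.794 + (1−0.260)·(1−0.548)·m_A, so m_A = 1257.7/0.6655 = 1889.8 kg/s.
U = 1889.8 + 1255 = 3144.8 kg/s.
air fraction in U = 1255/3144.8 = 0.399.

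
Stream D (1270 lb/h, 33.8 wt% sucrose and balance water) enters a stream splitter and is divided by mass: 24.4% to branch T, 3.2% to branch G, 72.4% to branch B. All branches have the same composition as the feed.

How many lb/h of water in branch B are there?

608.7 lb/h

Branch B total = 0.724×1270 = 919.48 lb/h.
water in B = 0.662×919.48 = 608.7 lb/h.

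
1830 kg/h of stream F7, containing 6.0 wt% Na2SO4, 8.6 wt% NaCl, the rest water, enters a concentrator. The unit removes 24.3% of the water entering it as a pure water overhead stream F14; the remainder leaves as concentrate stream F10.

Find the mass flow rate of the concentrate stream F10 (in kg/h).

water entering = 1830×0.854 = 1562.8 kg/h; overhead removed = 0.243×1562.8 = 379.77 kg/h.
Concentrate = 1830 − 379.77 = 1450.2 kg/h.

1450 kg/h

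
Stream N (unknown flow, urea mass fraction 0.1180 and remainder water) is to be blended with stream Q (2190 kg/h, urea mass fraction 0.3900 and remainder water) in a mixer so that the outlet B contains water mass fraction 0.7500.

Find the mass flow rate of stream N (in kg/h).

Let N be the unknown flow. Total out = 2190 + N.
water balance: 1335.9 + 0.882·N = 0.750·(2190 + N)
(0.882 − 0.750)·N = 0.750×2190 − 1335.9 = 306.6
N = 306.6 / 0.132 = 2322.7 kg/h

2323 kg/h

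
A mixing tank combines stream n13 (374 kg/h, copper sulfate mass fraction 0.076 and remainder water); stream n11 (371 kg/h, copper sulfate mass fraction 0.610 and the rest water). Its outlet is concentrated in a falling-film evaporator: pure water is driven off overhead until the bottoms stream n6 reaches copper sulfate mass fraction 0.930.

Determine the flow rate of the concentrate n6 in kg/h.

273.9 kg/h

copper sulfate entering = 374×0.076 + 371×0.610 = 254.73 kg/h.
All copper sulfate reports to n6, so n6 = 254.73/0.930 = 273.91 kg/h.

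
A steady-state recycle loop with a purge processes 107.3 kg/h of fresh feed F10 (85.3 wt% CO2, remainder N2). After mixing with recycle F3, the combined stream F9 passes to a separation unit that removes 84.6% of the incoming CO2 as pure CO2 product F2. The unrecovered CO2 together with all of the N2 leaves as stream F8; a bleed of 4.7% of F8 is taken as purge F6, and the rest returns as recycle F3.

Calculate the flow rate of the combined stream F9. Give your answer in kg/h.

442.9 kg/h

N2 enters only via F10 and leaves only via the purge: 107.3×0.147 = 0.047×(N2 in F8), and the separation unit passes all N2, so N2 in F9 = N2 in F8 = 335.6 kg/h.
CO2 in F9: m_A = 107.3×0.853 + (1−0.047)·(1−0.846)·m_A, so m_A = 91.527/0.8532 = 107.27 kg/h.
F9 = 107.27 + 335.6 = 442.87 kg/h.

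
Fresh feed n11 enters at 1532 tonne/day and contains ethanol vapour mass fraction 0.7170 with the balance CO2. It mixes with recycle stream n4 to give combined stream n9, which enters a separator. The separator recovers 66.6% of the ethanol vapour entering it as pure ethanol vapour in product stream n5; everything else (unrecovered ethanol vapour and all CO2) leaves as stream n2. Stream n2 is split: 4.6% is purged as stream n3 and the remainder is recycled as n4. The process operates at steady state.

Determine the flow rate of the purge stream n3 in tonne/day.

CO2 enters only via n11 and leaves only via the purge: 1532×0.283 = 0.046×(CO2 in n2), and the separator passes all CO2, so CO2 in n9 = CO2 in n2 = 9425.1 tonne/day.
ethanol vapour in n9: m_A = 1532×0.717 + (1−0.046)·(1−0.666)·m_A, so m_A = 1098.4/0.6814 = 1612.1 tonne/day.
n2 = (1−0.666)×1612.1 + 9425.1 = 9963.6 tonne/day.
Purge n3 = 0.046×9963.6 = 458.32 tonne/day.

458.3 tonne/day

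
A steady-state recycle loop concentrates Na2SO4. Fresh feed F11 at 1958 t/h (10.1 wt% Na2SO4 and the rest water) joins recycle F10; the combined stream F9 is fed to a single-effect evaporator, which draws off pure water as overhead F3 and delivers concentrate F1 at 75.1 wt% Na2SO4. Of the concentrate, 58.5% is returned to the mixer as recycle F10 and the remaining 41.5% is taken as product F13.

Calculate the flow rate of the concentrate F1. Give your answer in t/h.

634.5 t/h

Overall Na2SO4 balance (none leaves overhead): Na2SO4 in fresh feed = Na2SO4 in product, i.e. 1958×0.101 = (1−0.585)·F1·0.751.
F1 = 197.76/(0.751×0.415) = 634.52 t/h.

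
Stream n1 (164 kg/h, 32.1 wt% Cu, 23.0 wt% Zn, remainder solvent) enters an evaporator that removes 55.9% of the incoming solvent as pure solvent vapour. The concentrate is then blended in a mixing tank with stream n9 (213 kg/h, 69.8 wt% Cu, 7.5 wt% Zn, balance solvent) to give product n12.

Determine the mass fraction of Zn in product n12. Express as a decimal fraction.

Vapour removed = 0.559×0.449×164 = 41.163 kg/h; concentrate = 122.84 kg/h.
Zn reaching the mixer = 37.72 (from concentrate) + 213×0.075 = 53.695 kg/h.
Product flow = 122.84 + 213 = 335.84 kg/h; Zn fraction = 0.160.

0.160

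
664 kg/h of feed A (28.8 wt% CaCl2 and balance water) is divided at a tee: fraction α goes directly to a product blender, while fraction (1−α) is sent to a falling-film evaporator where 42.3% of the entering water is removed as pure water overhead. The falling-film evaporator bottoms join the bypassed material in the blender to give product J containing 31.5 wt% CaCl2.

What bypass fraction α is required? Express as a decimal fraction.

0.715

All 664×0.288 = 191.23 kg/h of CaCl2 reaches J, so J = 191.23/0.315 = 607.09 kg/h and vapour = 56.914 kg/h.
The evaporator receives (1−α)·664 of feed at 0.712 water and removes 0.423 of that water:
0.423×0.712×(1−α)×664 = 56.914
(1−α) = 56.914/199.98 = 0.2846;  α = 0.7154.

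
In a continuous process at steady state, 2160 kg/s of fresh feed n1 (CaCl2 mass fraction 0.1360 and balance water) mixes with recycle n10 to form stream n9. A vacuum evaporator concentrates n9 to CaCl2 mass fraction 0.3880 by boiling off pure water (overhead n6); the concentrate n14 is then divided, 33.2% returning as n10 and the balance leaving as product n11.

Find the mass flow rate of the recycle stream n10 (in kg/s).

376.3 kg/s

Overall CaCl2 balance (none leaves overhead): CaCl2 in fresh feed = CaCl2 in product, i.e. 2160×0.136 = (1−0.332)·n14·0.388.
n14 = 293.76/(0.388×0.668) = 1133.4 kg/s.
Recycle n10 = 0.332×1133.4 = 376.29 kg/s.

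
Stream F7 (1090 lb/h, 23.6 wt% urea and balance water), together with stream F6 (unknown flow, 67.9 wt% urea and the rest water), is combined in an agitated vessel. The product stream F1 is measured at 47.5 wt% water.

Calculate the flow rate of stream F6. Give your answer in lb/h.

Let F6 be the unknown flow. Total out = 1090 + F6.
water balance: 832.76 + 0.321·F6 = 0.475·(1090 + F6)
(0.321 − 0.475)·F6 = 0.475×1090 − 832.76 = -315.01
F6 = -315.01 / -0.154 = 2045.5 lb/h

2046 lb/h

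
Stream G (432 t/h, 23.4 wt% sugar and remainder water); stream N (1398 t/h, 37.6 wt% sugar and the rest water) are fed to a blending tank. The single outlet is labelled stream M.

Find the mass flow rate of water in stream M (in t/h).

1203 t/h

water out = water in = 432×0.766 + 1398×0.624 = 1203.3 t/h.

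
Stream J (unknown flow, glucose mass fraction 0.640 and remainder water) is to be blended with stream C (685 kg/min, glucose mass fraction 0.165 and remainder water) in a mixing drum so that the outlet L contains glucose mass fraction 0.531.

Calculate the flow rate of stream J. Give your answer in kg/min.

2300 kg/min

Let J be the unknown flow. Total out = 685 + J.
glucose balance: 113.03 + 0.640·J = 0.531·(685 + J)
(0.640 − 0.531)·J = 0.531×685 − 113.03 = 250.71
J = 250.71 / 0.109 = 2300.1 kg/min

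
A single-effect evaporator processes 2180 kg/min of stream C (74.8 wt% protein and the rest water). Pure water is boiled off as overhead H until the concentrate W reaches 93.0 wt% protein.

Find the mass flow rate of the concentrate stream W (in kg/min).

protein is conserved: 2180×0.748 = 1630.6 kg/min all reports to the concentrate.
Concentrate = 1630.6/(target fraction) = 1753.4 kg/min.

1753 kg/min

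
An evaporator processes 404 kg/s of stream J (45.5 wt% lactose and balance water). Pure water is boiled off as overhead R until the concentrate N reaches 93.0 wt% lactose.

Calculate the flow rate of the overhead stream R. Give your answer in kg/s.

206.3 kg/s

lactose is conserved: 404×0.455 = 183.82 kg/s all reports to the concentrate.
Concentrate = 183.82/(target fraction) = 197.66 kg/s.
Overhead = 404 − 197.66 = 206.34 kg/s.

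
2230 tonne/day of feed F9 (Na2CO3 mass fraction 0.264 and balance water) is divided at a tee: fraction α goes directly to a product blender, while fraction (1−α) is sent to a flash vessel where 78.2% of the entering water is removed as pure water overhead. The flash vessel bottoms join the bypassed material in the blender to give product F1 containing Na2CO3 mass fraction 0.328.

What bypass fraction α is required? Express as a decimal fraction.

All 2230×0.264 = 588.72 tonne/day of Na2CO3 reaches F1, so F1 = 588.72/0.328 = 1794.9 tonne/day and vapour = 435.12 tonne/day.
The evaporator receives (1−α)·2230 of feed at 0.736 water and removes 0.782 of that water:
0.782×0.736×(1−α)×2230 = 435.12
(1−α) = 435.12/1283.5 = 0.3390;  α = 0.6610.

0.661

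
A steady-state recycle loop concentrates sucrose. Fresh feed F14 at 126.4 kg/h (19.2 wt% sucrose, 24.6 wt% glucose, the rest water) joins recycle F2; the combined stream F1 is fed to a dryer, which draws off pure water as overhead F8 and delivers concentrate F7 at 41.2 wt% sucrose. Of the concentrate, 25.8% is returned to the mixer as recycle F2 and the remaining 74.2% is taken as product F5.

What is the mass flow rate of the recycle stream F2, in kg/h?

Overall sucrose balance (none leaves overhead): sucrose in fresh feed = sucrose in product, i.e. 126.4×0.192 = (1−0.258)·F7·0.412.
F7 = 24.269/(0.412×0.742) = 79.387 kg/h.
Recycle F2 = 0.258×79.387 = 20.482 kg/h.

20.48 kg/h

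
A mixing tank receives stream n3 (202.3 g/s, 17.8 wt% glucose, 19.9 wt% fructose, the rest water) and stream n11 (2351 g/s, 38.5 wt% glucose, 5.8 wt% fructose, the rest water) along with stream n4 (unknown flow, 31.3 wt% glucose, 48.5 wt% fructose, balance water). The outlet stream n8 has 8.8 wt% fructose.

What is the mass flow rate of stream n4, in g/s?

Let n4 be the unknown flow. Total out = 2553.3 + n4.
fructose balance: 176.62 + 0.485·n4 = 0.088·(2553.3 + n4)
(0.485 − 0.088)·n4 = 0.088×2553.3 − 176.62 = 48.075
n4 = 48.075 / 0.397 = 121.09 g/s

121.1 g/s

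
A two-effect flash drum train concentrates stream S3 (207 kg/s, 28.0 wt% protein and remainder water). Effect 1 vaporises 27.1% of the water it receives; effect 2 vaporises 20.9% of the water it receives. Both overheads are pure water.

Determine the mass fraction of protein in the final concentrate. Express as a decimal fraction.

0.403

water in feed = 207×0.720 = 149.04 kg/s.
After stage 1: water left = (1−0.271)×149.04 = 108.65; stream total = 166.61 kg/s.
After stage 2: water left = (1−0.209)×108.65 = 85.942; final concentrate = 143.9 kg/s.
protein fraction = 57.96/143.9 = 0.403.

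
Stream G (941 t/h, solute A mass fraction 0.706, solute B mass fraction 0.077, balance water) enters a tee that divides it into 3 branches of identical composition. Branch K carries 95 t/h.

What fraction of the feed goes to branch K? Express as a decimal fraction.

Fraction to K = 95/941 = 0.1010.

0.101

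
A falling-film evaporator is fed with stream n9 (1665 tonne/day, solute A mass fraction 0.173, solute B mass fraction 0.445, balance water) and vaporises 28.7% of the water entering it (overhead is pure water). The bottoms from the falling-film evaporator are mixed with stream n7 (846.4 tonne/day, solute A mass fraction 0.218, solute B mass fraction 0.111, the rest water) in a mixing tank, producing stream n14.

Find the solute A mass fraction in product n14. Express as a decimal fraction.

0.203

Vapour removed = 0.287×0.382×1665 = 182.54 tonne/day; concentrate = 1482.5 tonne/day.
solute A reaching the mixer = 288.04 (from concentrate) + 846.4×0.218 = 472.56 tonne/day.
Product flow = 1482.5 + 846.4 = 2328.9 tonne/day; solute A fraction = 0.203.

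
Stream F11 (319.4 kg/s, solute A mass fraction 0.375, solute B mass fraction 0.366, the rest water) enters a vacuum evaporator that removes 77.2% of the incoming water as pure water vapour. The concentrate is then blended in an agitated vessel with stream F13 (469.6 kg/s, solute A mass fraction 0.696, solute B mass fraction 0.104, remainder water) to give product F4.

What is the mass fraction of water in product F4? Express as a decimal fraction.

Vapour removed = 0.772×0.259×319.4 = 63.863 kg/s; concentrate = 255.54 kg/s.
water reaching the mixer = 18.861 (from concentrate) + 469.6×0.200 = 112.78 kg/s.
Product flow = 255.54 + 469.6 = 725.14 kg/s; water fraction = 0.156.

0.156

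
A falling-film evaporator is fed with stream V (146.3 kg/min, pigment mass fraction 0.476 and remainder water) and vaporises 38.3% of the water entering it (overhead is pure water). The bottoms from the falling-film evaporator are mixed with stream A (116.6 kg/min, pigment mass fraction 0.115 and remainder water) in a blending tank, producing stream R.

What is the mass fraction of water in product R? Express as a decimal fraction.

Vapour removed = 0.383×0.524×146.3 = 29.361 kg/min; concentrate = 116.94 kg/min.
water reaching the mixer = 47.3 (from concentrate) + 116.6×0.885 = 150.49 kg/min.
Product flow = 116.94 + 116.6 = 233.54 kg/min; water fraction = 0.644.

0.644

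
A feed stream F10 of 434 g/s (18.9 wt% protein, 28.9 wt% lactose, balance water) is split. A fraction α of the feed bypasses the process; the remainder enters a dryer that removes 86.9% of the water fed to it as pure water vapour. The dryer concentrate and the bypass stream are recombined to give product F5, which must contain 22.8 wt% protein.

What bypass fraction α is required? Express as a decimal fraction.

All 434×0.189 = 82.026 g/s of protein reaches F5, so F5 = 82.026/0.228 = 359.76 g/s and vapour = 74.237 g/s.
The evaporator receives (1−α)·434 of feed at 0.522 water and removes 0.869 of that water:
0.869×0.522×(1−α)×434 = 74.237
(1−α) = 74.237/196.87 = 0.3771;  α = 0.6229.

0.623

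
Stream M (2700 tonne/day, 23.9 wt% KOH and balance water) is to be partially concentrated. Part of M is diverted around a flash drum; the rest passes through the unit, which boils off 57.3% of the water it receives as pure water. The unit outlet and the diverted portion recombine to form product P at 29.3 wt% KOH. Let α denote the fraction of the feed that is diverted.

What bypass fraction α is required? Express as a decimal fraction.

All 2700×0.239 = 645.3 tonne/day of KOH reaches P, so P = 645.3/0.293 = 2202.4 tonne/day and vapour = 497.61 tonne/day.
The evaporator receives (1−α)·2700 of feed at 0.761 water and removes 0.573 of that water:
0.573×0.761×(1−α)×2700 = 497.61
(1−α) = 497.61/1177.3 = 0.4227;  α = 0.5773.

0.577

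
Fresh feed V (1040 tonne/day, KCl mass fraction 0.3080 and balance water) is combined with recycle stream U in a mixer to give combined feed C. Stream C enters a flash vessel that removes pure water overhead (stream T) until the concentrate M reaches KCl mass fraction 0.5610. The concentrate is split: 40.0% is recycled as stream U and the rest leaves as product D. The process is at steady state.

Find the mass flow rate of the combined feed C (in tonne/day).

Overall KCl balance (none leaves overhead): KCl in fresh feed = KCl in product, i.e. 1040×0.308 = (1−0.400)·M·0.561.
M = 320.32/(0.561×0.600) = 951.63 tonne/day.
Recycle U = 0.400×951.63 = 380.65 tonne/day.
Combined feed C = 1040 + 380.65 = 1420.7 tonne/day.

1421 tonne/day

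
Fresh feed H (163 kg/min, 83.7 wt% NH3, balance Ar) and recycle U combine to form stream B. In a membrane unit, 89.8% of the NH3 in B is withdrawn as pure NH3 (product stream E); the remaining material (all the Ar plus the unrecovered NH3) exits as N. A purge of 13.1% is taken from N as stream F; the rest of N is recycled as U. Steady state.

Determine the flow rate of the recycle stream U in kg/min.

189.5 kg/min

Ar enters only via H and leaves only via the purge: 163×0.163 = 0.131×(Ar in N), and the membrane unit passes all Ar, so Ar in B = Ar in N = 202.82 kg/min.
NH3 in B: m_A = 163×0.837 + (1−0.131)·(1−0.898)·m_A, so m_A = 136.43/0.9114 = 149.7 kg/min.
N = (1−0.898)×149.7 + 202.82 = 218.09 kg/min.
Recycle U = (1−0.131)×218.09 = 189.52 kg/min.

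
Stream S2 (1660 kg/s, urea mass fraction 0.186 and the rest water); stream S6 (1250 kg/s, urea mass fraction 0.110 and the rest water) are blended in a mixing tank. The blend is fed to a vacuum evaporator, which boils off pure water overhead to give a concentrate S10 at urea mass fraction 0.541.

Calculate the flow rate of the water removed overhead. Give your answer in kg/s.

2085 kg/s

urea entering = 1660×0.186 + 1250×0.110 = 446.26 kg/s.
All urea reports to S10, so S10 = 446.26/0.541 = 824.88 kg/s.
Total feed = 2910 kg/s; overhead = 2910 − 824.88 = 2085.1 kg/s.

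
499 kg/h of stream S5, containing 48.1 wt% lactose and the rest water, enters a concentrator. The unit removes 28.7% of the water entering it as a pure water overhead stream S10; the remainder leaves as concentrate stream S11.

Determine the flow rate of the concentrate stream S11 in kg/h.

424.7 kg/h

water entering = 499×0.519 = 258.98 kg/h; overhead removed = 0.287×258.98 = 74.328 kg/h.
Concentrate = 499 − 74.328 = 424.67 kg/h.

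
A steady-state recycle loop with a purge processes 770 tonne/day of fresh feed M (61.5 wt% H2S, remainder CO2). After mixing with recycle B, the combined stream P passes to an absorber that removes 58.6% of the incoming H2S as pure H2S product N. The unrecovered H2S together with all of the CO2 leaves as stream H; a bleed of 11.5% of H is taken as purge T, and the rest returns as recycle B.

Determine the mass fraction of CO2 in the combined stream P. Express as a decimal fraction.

0.775

CO2 enters only via M and leaves only via the purge: 770×0.385 = 0.115×(CO2 in H), and the absorber passes all CO2, so CO2 in P = CO2 in H = 2577.8 tonne/day.
H2S in P: m_A = 770×0.615 + (1−0.115)·(1−0.586)·m_A, so m_A = 473.55/0.6336 = 747.38 tonne/day.
P = 747.38 + 2577.8 = 3325.2 tonne/day.
CO2 fraction in P = 2577.8/3325.2 = 0.775.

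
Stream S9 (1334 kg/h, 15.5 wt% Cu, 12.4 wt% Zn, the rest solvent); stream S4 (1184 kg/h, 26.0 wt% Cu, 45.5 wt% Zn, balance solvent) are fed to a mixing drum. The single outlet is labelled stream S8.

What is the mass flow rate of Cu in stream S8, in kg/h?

514.6 kg/h

Cu out = Cu in = 1334×0.155 + 1184×0.260 = 514.61 kg/h.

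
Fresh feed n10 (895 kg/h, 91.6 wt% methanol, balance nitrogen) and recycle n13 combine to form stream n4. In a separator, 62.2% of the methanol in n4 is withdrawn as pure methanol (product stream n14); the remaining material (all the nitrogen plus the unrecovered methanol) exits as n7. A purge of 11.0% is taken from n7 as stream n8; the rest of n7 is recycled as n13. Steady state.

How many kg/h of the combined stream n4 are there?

1919 kg/h

nitrogen enters only via n10 and leaves only via the purge: 895×0.084 = 0.110×(nitrogen in n7), and the separator passes all nitrogen, so nitrogen in n4 = nitrogen in n7 = 683.45 kg/h.
methanol in n4: m_A = 895×0.916 + (1−0.110)·(1−0.622)·m_A, so m_A = 819.82/0.6636 = 1235.5 kg/h.
n4 = 1235.5 + 683.45 = 1918.9 kg/h.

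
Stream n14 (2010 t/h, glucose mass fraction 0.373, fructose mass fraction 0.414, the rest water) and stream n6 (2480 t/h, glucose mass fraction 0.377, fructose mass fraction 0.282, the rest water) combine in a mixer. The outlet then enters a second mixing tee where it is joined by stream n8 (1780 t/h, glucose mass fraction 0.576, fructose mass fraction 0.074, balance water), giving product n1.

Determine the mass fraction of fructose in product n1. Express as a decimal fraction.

Overall, product flow = 6270 t/h.
fructose in = 2010×0.414 + 2480×0.282 + 1780×0.074 = 1663.2 t/h.
fructose fraction in n1 = 0.265.

0.265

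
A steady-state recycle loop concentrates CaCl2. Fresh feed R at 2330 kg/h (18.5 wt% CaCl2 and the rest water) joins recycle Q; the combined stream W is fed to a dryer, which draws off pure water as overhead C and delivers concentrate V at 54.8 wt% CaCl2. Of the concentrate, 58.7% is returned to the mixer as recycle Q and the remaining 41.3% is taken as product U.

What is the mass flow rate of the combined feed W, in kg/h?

3448 kg/h

Overall CaCl2 balance (none leaves overhead): CaCl2 in fresh feed = CaCl2 in product, i.e. 2330×0.185 = (1−0.587)·V·0.548.
V = 431.05/(0.548×0.413) = 1904.6 kg/h.
Recycle Q = 0.587×1904.6 = 1118 kg/h.
Combined feed W = 2330 + 1118 = 3448 kg/h.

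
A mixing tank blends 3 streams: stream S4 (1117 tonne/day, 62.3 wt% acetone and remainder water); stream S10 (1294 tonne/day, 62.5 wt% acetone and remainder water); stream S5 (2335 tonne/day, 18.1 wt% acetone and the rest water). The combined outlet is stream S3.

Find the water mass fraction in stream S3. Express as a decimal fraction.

Total flow out = 1117 + 1294 + 2335 = 4746 tonne/day.
water in = 1117×0.377 + 1294×0.375 + 2335×0.819 = 2818.7 tonne/day.
water mass fraction in S3 = 2818.7/4746 = 0.5939.

0.5939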